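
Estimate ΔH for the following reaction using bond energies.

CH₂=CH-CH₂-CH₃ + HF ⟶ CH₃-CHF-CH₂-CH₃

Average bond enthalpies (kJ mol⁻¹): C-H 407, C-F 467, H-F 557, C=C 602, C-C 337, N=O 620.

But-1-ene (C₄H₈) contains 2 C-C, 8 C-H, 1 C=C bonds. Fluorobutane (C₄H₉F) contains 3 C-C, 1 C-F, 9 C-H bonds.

ΔH ≈ −52 kJ

Bonds broken (reactants):
  C-C: 2 × 337 = 674
  C-H: 8 × 407 = 3256
  C=C: 1 × 602 = 602
  H-F: 1 × 557 = 557
  Σ(broken) = 5089 kJ
Bonds formed (products):
  C-C: 3 × 337 = 1011
  C-F: 1 × 467 = 467
  C-H: 9 × 407 = 3663
  Σ(formed) = 5141 kJ
ΔH = Σ(broken) − Σ(formed) = 5089 − 5141 = −52 kJ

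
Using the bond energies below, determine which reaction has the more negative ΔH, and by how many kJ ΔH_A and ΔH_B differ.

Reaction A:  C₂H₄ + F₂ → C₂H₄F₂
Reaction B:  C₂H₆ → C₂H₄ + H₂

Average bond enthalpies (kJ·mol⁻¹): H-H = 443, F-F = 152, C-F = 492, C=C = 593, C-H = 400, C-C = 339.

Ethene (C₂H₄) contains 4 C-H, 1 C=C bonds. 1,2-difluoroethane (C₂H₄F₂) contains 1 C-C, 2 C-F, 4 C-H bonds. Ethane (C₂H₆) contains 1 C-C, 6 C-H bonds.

Reaction A, by 681 kJ

Reaction A:
  Bonds broken (reactants):
    C-H: 4 × 400 = 1600
    C=C: 1 × 593 = 593
    F-F: 1 × 152 = 152
    Σ(broken) = 2345 kJ
  Bonds formed (products):
    C-C: 1 × 339 = 339
    C-F: 2 × 492 = 984
    C-H: 4 × 400 = 1600
    Σ(formed) = 2923 kJ
  ΔH_A = 2345 − 2923 = −578 kJ
Reaction B:
  Bonds broken (reactants):
    C-C: 1 × 339 = 339
    C-H: 6 × 400 = 2400
    Σ(broken) = 2739 kJ
  Bonds formed (products):
    C-H: 4 × 400 = 1600
    C=C: 1 × 593 = 593
    H-H: 1 × 443 = 443
    Σ(formed) = 2636 kJ
  ΔH_B = 2739 − 2636 = +103 kJ
ΔH_A − ΔH_B = −681 kJ, so reaction A has the more negative ΔH; |ΔH_A − ΔH_B| = 681 kJ.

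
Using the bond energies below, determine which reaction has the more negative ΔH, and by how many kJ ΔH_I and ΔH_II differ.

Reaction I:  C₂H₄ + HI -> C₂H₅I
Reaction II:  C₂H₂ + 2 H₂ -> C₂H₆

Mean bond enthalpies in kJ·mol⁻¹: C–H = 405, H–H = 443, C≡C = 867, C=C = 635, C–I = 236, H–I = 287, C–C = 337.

Reaction I:
  Bonds broken (reactants):
    C–H: 4 × 405 = 1620
    C=C: 1 × 635 = 635
    H–I: 1 × 287 = 287
    Σ(broken) = 2542 kJ
  Bonds formed (products):
    C–C: 1 × 337 = 337
    C–H: 5 × 405 = 2025
    C–I: 1 × 236 = 236
    Σ(formed) = 2598 kJ
  ΔH_I = 2542 − 2598 = −56 kJ
Reaction II:
  Bonds broken (reactants):
    C≡C: 1 × 867 = 867
    C–H: 2 × 405 = 810
    H–H: 2 × 443 = 886
    Σ(broken) = 2563 kJ
  Bonds formed (products):
    C–C: 1 × 337 = 337
    C–H: 6 × 405 = 2430
    Σ(formed) = 2767 kJ
  ΔH_II = 2563 − 2767 = −204 kJ
ΔH_I − ΔH_II = +148 kJ, so reaction II has the more negative ΔH; |ΔH_I − ΔH_II| = 148 kJ.

Reaction II, by 148 kJ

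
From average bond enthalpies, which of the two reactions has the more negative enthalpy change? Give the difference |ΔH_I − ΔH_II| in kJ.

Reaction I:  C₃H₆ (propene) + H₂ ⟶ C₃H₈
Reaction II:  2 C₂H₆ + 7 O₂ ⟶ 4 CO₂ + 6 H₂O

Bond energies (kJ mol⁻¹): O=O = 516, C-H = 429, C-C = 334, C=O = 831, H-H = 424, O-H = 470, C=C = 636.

Reaction I:
  Bonds broken (reactants):
    C-C: 1 × 334 = 334
    C-H: 6 × 429 = 2574
    C=C: 1 × 636 = 636
    H-H: 1 × 424 = 424
    Σ(broken) = 3968 kJ
  Bonds formed (products):
    C-C: 2 × 334 = 668
    C-H: 8 × 429 = 3432
    Σ(formed) = 4100 kJ
  ΔH_I = 3968 − 4100 = −132 kJ
Reaction II:
  Bonds broken (reactants):
    C-C: 2 × 334 = 668
    C-H: 12 × 429 = 5148
    O=O: 7 × 516 = 3612
    Σ(broken) = 9428 kJ
  Bonds formed (products):
    C=O: 8 × 831 = 6648
    O-H: 12 × 470 = 5640
    Σ(formed) = 12288 kJ
  ΔH_II = 9428 − 12288 = −2860 kJ
ΔH_I − ΔH_II = +2728 kJ, so reaction II has the more negative ΔH; |ΔH_I − ΔH_II| = 2728 kJ.

Reaction II, by 2728 kJ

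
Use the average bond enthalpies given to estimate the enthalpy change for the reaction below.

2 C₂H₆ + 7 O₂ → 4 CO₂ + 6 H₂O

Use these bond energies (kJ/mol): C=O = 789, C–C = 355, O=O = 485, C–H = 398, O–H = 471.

ΔH ≈ −3083 kJ

Bonds broken (reactants):
  C–C: 2 × 355 = 710
  C–H: 12 × 398 = 4776
  O=O: 7 × 485 = 3395
  Σ(broken) = 8881 kJ
Bonds formed (products):
  C=O: 8 × 789 = 6312
  O–H: 12 × 471 = 5652
  Σ(formed) = 11964 kJ
ΔH = Σ(broken) − Σ(formed) = 8881 − 11964 = −3083 kJ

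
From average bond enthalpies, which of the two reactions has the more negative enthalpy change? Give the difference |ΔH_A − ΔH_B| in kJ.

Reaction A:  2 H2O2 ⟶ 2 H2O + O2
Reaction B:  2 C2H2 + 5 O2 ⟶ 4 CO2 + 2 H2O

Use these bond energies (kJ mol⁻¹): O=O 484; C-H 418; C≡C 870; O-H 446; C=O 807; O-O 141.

Reaction B, by 2206 kJ

Reaction A:
  Bonds broken (reactants):
    O-H: 4 × 446 = 1784
    O-O: 2 × 141 = 282
    Σ(broken) = 2066 kJ
  Bonds formed (products):
    O-H: 4 × 446 = 1784
    O=O: 1 × 484 = 484
    Σ(formed) = 2268 kJ
  ΔH_A = 2066 − 2268 = −202 kJ
Reaction B:
  Bonds broken (reactants):
    C≡C: 2 × 870 = 1740
    C-H: 4 × 418 = 1672
    O=O: 5 × 484 = 2420
    Σ(broken) = 5832 kJ
  Bonds formed (products):
    C=O: 8 × 807 = 6456
    O-H: 4 × 446 = 1784
    Σ(formed) = 8240 kJ
  ΔH_B = 5832 − 8240 = −2408 kJ
ΔH_A − ΔH_B = +2206 kJ, so reaction B has the more negative ΔH; |ΔH_A − ΔH_B| = 2206 kJ.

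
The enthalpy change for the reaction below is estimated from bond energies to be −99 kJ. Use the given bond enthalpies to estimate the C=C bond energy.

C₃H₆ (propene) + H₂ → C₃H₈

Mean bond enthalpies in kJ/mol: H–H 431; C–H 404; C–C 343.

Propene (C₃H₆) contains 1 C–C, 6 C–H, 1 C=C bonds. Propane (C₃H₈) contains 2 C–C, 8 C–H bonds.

D(C=C) ≈ 621 kJ/mol

Let D be the C=C bond energy.
Σ(broken) = 1×343 + 6×404 + 1×D + 1×431 = 3198 + D
Σ(formed) = 2×343 + 8×404 = 3918
ΔH = Σ(broken) − Σ(formed) = (3198 + D) − (3918) = −720 + D
Setting this equal to −99 kJ gives D = 621 kJ/mol.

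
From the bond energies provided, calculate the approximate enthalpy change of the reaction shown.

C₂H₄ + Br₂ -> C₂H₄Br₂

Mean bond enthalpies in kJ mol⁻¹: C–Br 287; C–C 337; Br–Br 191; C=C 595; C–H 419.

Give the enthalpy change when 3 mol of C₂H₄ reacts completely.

ΔH = −375 kJ

Bonds broken (reactants):
  Br–Br: 1 × 191 = 191
  C–H: 4 × 419 = 1676
  C=C: 1 × 595 = 595
  Σ(broken) = 2462 kJ
Bonds formed (products):
  C–Br: 2 × 287 = 574
  C–C: 1 × 337 = 337
  C–H: 4 × 419 = 1676
  Σ(formed) = 2587 kJ
ΔH = Σ(broken) − Σ(formed) = 2462 − 2587 = −125 kJ
For 3× the reaction as written: 3 × (−125) = −375 kJ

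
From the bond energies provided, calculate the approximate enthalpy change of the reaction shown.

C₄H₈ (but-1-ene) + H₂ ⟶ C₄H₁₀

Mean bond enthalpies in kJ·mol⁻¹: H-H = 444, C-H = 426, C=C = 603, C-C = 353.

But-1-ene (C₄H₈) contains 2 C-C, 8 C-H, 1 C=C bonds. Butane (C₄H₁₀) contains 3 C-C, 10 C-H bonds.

ΔH ≈ −158 kJ

Bonds broken (reactants):
  C-C: 2 × 353 = 706
  C-H: 8 × 426 = 3408
  C=C: 1 × 603 = 603
  H-H: 1 × 444 = 444
  Σ(broken) = 5161 kJ
Bonds formed (products):
  C-C: 3 × 353 = 1059
  C-H: 10 × 426 = 4260
  Σ(formed) = 5319 kJ
ΔH = Σ(broken) − Σ(formed) = 5161 − 5319 = −158 kJ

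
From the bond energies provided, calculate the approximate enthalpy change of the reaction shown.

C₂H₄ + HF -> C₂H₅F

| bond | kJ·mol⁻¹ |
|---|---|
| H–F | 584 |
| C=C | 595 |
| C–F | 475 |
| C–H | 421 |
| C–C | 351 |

ΔH ≈ −68 kJ

Bonds broken (reactants):
  C–H: 4 × 421 = 1684
  C=C: 1 × 595 = 595
  H–F: 1 × 584 = 584
  Σ(broken) = 2863 kJ
Bonds formed (products):
  C–C: 1 × 351 = 351
  C–F: 1 × 475 = 475
  C–H: 5 × 421 = 2105
  Σ(formed) = 2931 kJ
ΔH = Σ(broken) − Σ(formed) = 2863 − 2931 = −68 kJ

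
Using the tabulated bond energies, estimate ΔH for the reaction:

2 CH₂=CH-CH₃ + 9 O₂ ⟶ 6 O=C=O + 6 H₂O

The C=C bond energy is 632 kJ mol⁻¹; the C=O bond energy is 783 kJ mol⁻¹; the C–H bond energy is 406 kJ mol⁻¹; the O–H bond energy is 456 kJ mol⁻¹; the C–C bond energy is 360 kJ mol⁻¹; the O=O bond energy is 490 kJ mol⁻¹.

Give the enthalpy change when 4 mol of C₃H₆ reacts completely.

Bonds broken (reactants):
  C–C: 2 × 360 = 720
  C–H: 12 × 406 = 4872
  C=C: 2 × 632 = 1264
  O=O: 9 × 490 = 4410
  Σ(broken) = 11266 kJ
Bonds formed (products):
  C=O: 12 × 783 = 9396
  O–H: 12 × 456 = 5472
  Σ(formed) = 14868 kJ
ΔH = Σ(broken) − Σ(formed) = 11266 − 14868 = −3602 kJ
For 2× the reaction as written: 2 × (−3602) = −7204 kJ

ΔH = −7204 kJ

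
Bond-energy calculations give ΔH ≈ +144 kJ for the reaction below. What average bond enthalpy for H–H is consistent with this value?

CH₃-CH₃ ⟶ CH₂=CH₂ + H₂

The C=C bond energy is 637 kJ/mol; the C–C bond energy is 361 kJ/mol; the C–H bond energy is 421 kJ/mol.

Let D be the H–H bond energy.
Σ(broken) = 1×361 + 6×421 = 2887
Σ(formed) = 4×421 + 1×637 + 1×D = 2321 + D
ΔH = Σ(broken) − Σ(formed) = (2887) − (2321 + D) = +566 − D
Setting this equal to +144 kJ gives D = 422 kJ/mol.

D(H–H) ≈ 422 kJ/mol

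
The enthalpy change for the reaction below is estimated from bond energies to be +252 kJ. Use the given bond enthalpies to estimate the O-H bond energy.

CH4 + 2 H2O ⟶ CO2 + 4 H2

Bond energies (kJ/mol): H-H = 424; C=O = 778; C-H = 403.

D(O-H) ≈ 473 kJ/mol

Let D be the O-H bond energy.
Σ(broken) = 4×403 + 4×D = 1612 + 4D
Σ(formed) = 2×778 + 4×424 = 3252
ΔH = Σ(broken) − Σ(formed) = (1612 + 4D) − (3252) = −1640 + 4D
Setting this equal to +252 kJ gives 4D = 1892, so D = 473 kJ/mol.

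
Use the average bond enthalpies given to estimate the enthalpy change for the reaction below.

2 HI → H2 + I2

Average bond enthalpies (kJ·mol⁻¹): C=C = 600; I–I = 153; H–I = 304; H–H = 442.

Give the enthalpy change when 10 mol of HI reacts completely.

ΔH = +65 kJ

Bonds broken (reactants):
  H–I: 2 × 304 = 608
  Σ(broken) = 608 kJ
Bonds formed (products):
  H–H: 1 × 442 = 442
  I–I: 1 × 153 = 153
  Σ(formed) = 595 kJ
ΔH = Σ(broken) − Σ(formed) = 608 − 595 = +13 kJ
For 5× the reaction as written: 5 × (+13) = +65 kJ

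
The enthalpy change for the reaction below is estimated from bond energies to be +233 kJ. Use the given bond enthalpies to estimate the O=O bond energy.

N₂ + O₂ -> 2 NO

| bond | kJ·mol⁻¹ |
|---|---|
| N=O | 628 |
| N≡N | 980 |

Let D be the O=O bond energy.
Σ(broken) = 1×980 + 1×D = 980 + D
Σ(formed) = 2×628 = 1256
ΔH = Σ(broken) − Σ(formed) = (980 + D) − (1256) = −276 + D
Setting this equal to +233 kJ gives D = 509 kJ/mol.

D(O=O) ≈ 509 kJ/mol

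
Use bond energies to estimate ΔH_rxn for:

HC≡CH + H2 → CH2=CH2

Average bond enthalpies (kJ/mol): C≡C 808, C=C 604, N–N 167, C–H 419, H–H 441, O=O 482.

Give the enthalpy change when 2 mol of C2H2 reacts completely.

ΔH = −386 kJ

Bonds broken (reactants):
  C≡C: 1 × 808 = 808
  C–H: 2 × 419 = 838
  H–H: 1 × 441 = 441
  Σ(broken) = 2087 kJ
Bonds formed (products):
  C–H: 4 × 419 = 1676
  C=C: 1 × 604 = 604
  Σ(formed) = 2280 kJ
ΔH = Σ(broken) − Σ(formed) = 2087 − 2280 = −193 kJ
For 2× the reaction as written: 2 × (−193) = −386 kJ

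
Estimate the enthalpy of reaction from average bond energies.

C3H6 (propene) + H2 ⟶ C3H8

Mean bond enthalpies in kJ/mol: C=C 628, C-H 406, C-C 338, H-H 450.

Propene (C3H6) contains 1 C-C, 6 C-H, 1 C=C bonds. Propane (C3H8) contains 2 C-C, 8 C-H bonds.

Bonds broken (reactants):
  C-C: 1 × 338 = 338
  C-H: 6 × 406 = 2436
  C=C: 1 × 628 = 628
  H-H: 1 × 450 = 450
  Σ(broken) = 3852 kJ
Bonds formed (products):
  C-C: 2 × 338 = 676
  C-H: 8 × 406 = 3248
  Σ(formed) = 3924 kJ
ΔH = Σ(broken) − Σ(formed) = 3852 − 3924 = −72 kJ

ΔH ≈ −72 kJ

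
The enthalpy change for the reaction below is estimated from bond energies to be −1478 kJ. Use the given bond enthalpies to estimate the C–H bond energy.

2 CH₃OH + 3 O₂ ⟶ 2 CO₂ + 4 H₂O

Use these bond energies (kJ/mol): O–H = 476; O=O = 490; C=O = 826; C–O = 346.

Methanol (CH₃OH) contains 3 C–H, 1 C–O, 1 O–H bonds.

D(C–H) ≈ 420 kJ/mol

Let D be the C–H bond energy.
Σ(broken) = 6×D + 2×346 + 2×476 + 3×490 = 3114 + 6D
Σ(formed) = 4×826 + 8×476 = 7112
ΔH = Σ(broken) − Σ(formed) = (3114 + 6D) − (7112) = −3998 + 6D
Setting this equal to −1478 kJ gives 6D = 2520, so D = 420 kJ/mol.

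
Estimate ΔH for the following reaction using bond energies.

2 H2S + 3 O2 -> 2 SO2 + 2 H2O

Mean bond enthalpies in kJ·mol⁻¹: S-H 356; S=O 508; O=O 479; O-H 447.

Bonds broken (reactants):
  O=O: 3 × 479 = 1437
  S-H: 4 × 356 = 1424
  Σ(broken) = 2861 kJ
Bonds formed (products):
  O-H: 4 × 447 = 1788
  S=O: 4 × 508 = 2032
  Σ(formed) = 3820 kJ
ΔH = Σ(broken) − Σ(formed) = 2861 − 3820 = −959 kJ

ΔH ≈ −959 kJ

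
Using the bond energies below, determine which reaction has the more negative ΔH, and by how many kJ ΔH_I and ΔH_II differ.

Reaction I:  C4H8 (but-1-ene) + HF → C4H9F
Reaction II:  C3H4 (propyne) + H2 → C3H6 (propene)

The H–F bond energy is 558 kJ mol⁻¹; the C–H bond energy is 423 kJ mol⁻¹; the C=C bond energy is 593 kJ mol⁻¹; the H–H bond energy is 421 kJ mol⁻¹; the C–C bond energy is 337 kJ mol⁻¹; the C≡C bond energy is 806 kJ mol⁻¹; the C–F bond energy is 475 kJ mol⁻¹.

Reaction II, by 128 kJ

Reaction I:
  Bonds broken (reactants):
    C–C: 2 × 337 = 674
    C–H: 8 × 423 = 3384
    C=C: 1 × 593 = 593
    H–F: 1 × 558 = 558
    Σ(broken) = 5209 kJ
  Bonds formed (products):
    C–C: 3 × 337 = 1011
    C–F: 1 × 475 = 475
    C–H: 9 × 423 = 3807
    Σ(formed) = 5293 kJ
  ΔH_I = 5209 − 5293 = −84 kJ
Reaction II:
  Bonds broken (reactants):
    C≡C: 1 × 806 = 806
    C–C: 1 × 337 = 337
    C–H: 4 × 423 = 1692
    H–H: 1 × 421 = 421
    Σ(broken) = 3256 kJ
  Bonds formed (products):
    C–C: 1 × 337 = 337
    C–H: 6 × 423 = 2538
    C=C: 1 × 593 = 593
    Σ(formed) = 3468 kJ
  ΔH_II = 3256 − 3468 = −212 kJ
ΔH_I − ΔH_II = +128 kJ, so reaction II has the more negative ΔH; |ΔH_I − ΔH_II| = 128 kJ.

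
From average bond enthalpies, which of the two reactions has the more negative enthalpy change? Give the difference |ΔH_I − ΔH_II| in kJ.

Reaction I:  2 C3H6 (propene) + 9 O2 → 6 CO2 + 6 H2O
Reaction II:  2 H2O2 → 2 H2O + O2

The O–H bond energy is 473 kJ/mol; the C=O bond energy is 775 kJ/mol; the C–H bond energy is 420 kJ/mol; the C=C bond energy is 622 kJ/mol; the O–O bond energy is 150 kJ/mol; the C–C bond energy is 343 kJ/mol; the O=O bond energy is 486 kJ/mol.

Reaction I:
  Bonds broken (reactants):
    C–C: 2 × 343 = 686
    C–H: 12 × 420 = 5040
    C=C: 2 × 622 = 1244
    O=O: 9 × 486 = 4374
    Σ(broken) = 11344 kJ
  Bonds formed (products):
    C=O: 12 × 775 = 9300
    O–H: 12 × 473 = 5676
    Σ(formed) = 14976 kJ
  ΔH_I = 11344 − 14976 = −3632 kJ
Reaction II:
  Bonds broken (reactants):
    O–H: 4 × 473 = 1892
    O–O: 2 × 150 = 300
    Σ(broken) = 2192 kJ
  Bonds formed (products):
    O–H: 4 × 473 = 1892
    O=O: 1 × 486 = 486
    Σ(formed) = 2378 kJ
  ΔH_II = 2192 − 2378 = −186 kJ
ΔH_I − ΔH_II = −3446 kJ, so reaction I has the more negative ΔH; |ΔH_I − ΔH_II| = 3446 kJ.

Reaction I, by 3446 kJ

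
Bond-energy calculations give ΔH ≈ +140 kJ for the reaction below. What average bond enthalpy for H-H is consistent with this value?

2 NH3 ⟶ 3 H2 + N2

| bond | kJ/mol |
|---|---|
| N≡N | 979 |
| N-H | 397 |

Let D be the H-H bond energy.
Σ(broken) = 6×397 = 2382
Σ(formed) = 3×D + 1×979 = 979 + 3D
ΔH = Σ(broken) − Σ(formed) = (2382) − (979 + 3D) = +1403 − 3D
Setting this equal to +140 kJ gives 3D = 1263, so D = 421 kJ/mol.

D(H-H) ≈ 421 kJ/mol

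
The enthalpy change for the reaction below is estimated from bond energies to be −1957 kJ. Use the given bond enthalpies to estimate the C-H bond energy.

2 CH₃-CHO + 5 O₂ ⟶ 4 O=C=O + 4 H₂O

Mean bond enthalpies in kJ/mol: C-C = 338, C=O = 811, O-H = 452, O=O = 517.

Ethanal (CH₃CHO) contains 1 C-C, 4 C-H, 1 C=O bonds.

Let D be the C-H bond energy.
Σ(broken) = 2×338 + 8×D + 2×811 + 5×517 = 4883 + 8D
Σ(formed) = 8×811 + 8×452 = 10104
ΔH = Σ(broken) − Σ(formed) = (4883 + 8D) − (10104) = −5221 + 8D
Setting this equal to −1957 kJ gives 8D = 3264, so D = 408 kJ/mol.

D(C-H) ≈ 408 kJ/mol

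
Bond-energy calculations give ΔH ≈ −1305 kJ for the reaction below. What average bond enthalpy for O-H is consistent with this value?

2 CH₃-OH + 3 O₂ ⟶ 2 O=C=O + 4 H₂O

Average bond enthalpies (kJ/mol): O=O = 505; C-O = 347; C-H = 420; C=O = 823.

Let D be the O-H bond energy.
Σ(broken) = 6×420 + 2×347 + 2×D + 3×505 = 4729 + 2D
Σ(formed) = 4×823 + 8×D = 3292 + 8D
ΔH = Σ(broken) − Σ(formed) = (4729 + 2D) − (3292 + 8D) = +1437 − 6D
Setting this equal to −1305 kJ gives 6D = 2742, so D = 457 kJ/mol.

D(O-H) ≈ 457 kJ/mol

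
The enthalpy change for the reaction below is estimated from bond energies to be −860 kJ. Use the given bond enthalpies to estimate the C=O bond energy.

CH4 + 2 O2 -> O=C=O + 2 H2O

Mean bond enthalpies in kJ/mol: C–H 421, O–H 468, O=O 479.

D(C=O) ≈ 815 kJ/mol

Let D be the C=O bond energy.
Σ(broken) = 4×421 + 2×479 = 2642
Σ(formed) = 2×D + 4×468 = 1872 + 2D
ΔH = Σ(broken) − Σ(formed) = (2642) − (1872 + 2D) = +770 − 2D
Setting this equal to −860 kJ gives 2D = 1630, so D = 815 kJ/mol.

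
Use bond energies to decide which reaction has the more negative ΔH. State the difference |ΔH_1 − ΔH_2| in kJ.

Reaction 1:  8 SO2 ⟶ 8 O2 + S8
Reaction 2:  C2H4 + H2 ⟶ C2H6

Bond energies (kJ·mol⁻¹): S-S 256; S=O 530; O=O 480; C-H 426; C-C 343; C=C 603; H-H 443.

Reaction 2, by 2741 kJ

Reaction 1:
  Bonds broken (reactants):
    S=O: 16 × 530 = 8480
    Σ(broken) = 8480 kJ
  Bonds formed (products):
    O=O: 8 × 480 = 3840
    S-S: 8 × 256 = 2048
    Σ(formed) = 5888 kJ
  ΔH_1 = 8480 − 5888 = +2592 kJ
Reaction 2:
  Bonds broken (reactants):
    C-H: 4 × 426 = 1704
    C=C: 1 × 603 = 603
    H-H: 1 × 443 = 443
    Σ(broken) = 2750 kJ
  Bonds formed (products):
    C-C: 1 × 343 = 343
    C-H: 6 × 426 = 2556
    Σ(formed) = 2899 kJ
  ΔH_2 = 2750 − 2899 = −149 kJ
ΔH_1 − ΔH_2 = +2741 kJ, so reaction 2 has the more negative ΔH; |ΔH_1 − ΔH_2| = 2741 kJ.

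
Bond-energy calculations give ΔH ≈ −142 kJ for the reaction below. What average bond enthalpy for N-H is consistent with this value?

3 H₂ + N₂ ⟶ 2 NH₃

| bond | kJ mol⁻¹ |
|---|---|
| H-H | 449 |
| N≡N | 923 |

Let D be the N-H bond energy.
Σ(broken) = 3×449 + 1×923 = 2270
Σ(formed) = 6×D = 6D
ΔH = Σ(broken) − Σ(formed) = (2270) − (6D) = +2270 − 6D
Setting this equal to −142 kJ gives 6D = 2412, so D = 402 kJ/mol.

D(N-H) ≈ 402 kJ/mol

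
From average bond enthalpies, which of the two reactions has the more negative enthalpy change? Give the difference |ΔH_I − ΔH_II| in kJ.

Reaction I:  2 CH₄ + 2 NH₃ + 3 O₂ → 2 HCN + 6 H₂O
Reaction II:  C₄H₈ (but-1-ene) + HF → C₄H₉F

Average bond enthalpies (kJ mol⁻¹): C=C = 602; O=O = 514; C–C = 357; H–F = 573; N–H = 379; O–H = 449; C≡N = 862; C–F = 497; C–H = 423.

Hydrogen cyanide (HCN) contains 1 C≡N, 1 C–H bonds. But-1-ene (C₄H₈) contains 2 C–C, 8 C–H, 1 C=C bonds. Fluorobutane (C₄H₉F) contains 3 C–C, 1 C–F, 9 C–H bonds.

Reaction I:
  Bonds broken (reactants):
    C–H: 8 × 423 = 3384
    N–H: 6 × 379 = 2274
    O=O: 3 × 514 = 1542
    Σ(broken) = 7200 kJ
  Bonds formed (products):
    C≡N: 2 × 862 = 1724
    C–H: 2 × 423 = 846
    O–H: 12 × 449 = 5388
    Σ(formed) = 7958 kJ
  ΔH_I = 7200 − 7958 = −758 kJ
Reaction II:
  Bonds broken (reactants):
    C–C: 2 × 357 = 714
    C–H: 8 × 423 = 3384
    C=C: 1 × 602 = 602
    H–F: 1 × 573 = 573
    Σ(broken) = 5273 kJ
  Bonds formed (products):
    C–C: 3 × 357 = 1071
    C–F: 1 × 497 = 497
    C–H: 9 × 423 = 3807
    Σ(formed) = 5375 kJ
  ΔH_II = 5273 − 5375 = −102 kJ
ΔH_I − ΔH_II = −656 kJ, so reaction I has the more negative ΔH; |ΔH_I − ΔH_II| = 656 kJ.

Reaction I, by 656 kJ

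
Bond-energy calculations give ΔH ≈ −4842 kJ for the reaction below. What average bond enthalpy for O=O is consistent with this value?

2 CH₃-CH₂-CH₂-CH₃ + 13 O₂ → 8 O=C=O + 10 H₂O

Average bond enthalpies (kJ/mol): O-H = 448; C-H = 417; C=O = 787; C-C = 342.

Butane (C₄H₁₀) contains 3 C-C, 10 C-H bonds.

D(O=O) ≈ 486 kJ/mol

Let D be the O=O bond energy.
Σ(broken) = 6×342 + 20×417 + 13×D = 10392 + 13D
Σ(formed) = 16×787 + 20×448 = 21552
ΔH = Σ(broken) − Σ(formed) = (10392 + 13D) − (21552) = −11160 + 13D
Setting this equal to −4842 kJ gives 13D = 6318, so D = 486 kJ/mol.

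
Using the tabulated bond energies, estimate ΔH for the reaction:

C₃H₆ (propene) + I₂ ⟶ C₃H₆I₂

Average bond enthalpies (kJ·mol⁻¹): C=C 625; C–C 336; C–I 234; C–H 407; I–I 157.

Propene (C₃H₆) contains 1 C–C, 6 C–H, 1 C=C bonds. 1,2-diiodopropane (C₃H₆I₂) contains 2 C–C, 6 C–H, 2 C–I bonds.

Bonds broken (reactants):
  C–C: 1 × 336 = 336
  C–H: 6 × 407 = 2442
  C=C: 1 × 625 = 625
  I–I: 1 × 157 = 157
  Σ(broken) = 3560 kJ
Bonds formed (products):
  C–C: 2 × 336 = 672
  C–H: 6 × 407 = 2442
  C–I: 2 × 234 = 468
  Σ(formed) = 3582 kJ
ΔH = Σ(broken) − Σ(formed) = 3560 − 3582 = −22 kJ

ΔH ≈ −22 kJ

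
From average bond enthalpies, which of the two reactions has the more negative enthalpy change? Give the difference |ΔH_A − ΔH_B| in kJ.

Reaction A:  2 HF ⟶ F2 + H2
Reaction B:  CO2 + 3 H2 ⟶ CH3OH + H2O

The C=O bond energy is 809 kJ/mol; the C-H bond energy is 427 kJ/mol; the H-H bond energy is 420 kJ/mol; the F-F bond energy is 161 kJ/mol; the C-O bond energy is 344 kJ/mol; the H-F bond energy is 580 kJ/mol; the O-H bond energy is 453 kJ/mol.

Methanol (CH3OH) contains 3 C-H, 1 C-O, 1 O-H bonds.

Reaction A:
  Bonds broken (reactants):
    H-F: 2 × 580 = 1160
    Σ(broken) = 1160 kJ
  Bonds formed (products):
    F-F: 1 × 161 = 161
    H-H: 1 × 420 = 420
    Σ(formed) = 581 kJ
  ΔH_A = 1160 − 581 = +579 kJ
Reaction B:
  Bonds broken (reactants):
    C=O: 2 × 809 = 1618
    H-H: 3 × 420 = 1260
    Σ(broken) = 2878 kJ
  Bonds formed (products):
    C-H: 3 × 427 = 1281
    C-O: 1 × 344 = 344
    O-H: 3 × 453 = 1359
    Σ(formed) = 2984 kJ
  ΔH_B = 2878 − 2984 = −106 kJ
ΔH_A − ΔH_B = +685 kJ, so reaction B has the more negative ΔH; |ΔH_A − ΔH_B| = 685 kJ.

Reaction B, by 685 kJ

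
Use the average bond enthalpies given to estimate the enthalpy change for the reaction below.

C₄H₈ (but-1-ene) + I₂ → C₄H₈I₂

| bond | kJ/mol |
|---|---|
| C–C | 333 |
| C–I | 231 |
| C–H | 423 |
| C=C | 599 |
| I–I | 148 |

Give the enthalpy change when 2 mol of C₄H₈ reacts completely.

Bonds broken (reactants):
  C–C: 2 × 333 = 666
  C–H: 8 × 423 = 3384
  C=C: 1 × 599 = 599
  I–I: 1 × 148 = 148
  Σ(broken) = 4797 kJ
Bonds formed (products):
  C–C: 3 × 333 = 999
  C–H: 8 × 423 = 3384
  C–I: 2 × 231 = 462
  Σ(formed) = 4845 kJ
ΔH = Σ(broken) − Σ(formed) = 4797 − 4845 = −48 kJ
For 2× the reaction as written: 2 × (−48) = −96 kJ

ΔH = −96 kJ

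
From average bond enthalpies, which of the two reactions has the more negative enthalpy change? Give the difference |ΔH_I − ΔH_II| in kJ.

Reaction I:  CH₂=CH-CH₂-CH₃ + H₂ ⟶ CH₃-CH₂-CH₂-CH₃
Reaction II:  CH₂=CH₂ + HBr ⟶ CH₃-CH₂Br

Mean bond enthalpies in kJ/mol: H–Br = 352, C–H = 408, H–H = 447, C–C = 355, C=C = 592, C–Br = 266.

Reaction I, by 47 kJ

Reaction I:
  Bonds broken (reactants):
    C–C: 2 × 355 = 710
    C–H: 8 × 408 = 3264
    C=C: 1 × 592 = 592
    H–H: 1 × 447 = 447
    Σ(broken) = 5013 kJ
  Bonds formed (products):
    C–C: 3 × 355 = 1065
    C–H: 10 × 408 = 4080
    Σ(formed) = 5145 kJ
  ΔH_I = 5013 − 5145 = −132 kJ
Reaction II:
  Bonds broken (reactants):
    C–H: 4 × 408 = 1632
    C=C: 1 × 592 = 592
    H–Br: 1 × 352 = 352
    Σ(broken) = 2576 kJ
  Bonds formed (products):
    C–Br: 1 × 266 = 266
    C–C: 1 × 355 = 355
    C–H: 5 × 408 = 2040
    Σ(formed) = 2661 kJ
  ΔH_II = 2576 − 2661 = −85 kJ
ΔH_I − ΔH_II = −47 kJ, so reaction I has the more negative ΔH; |ΔH_I − ΔH_II| = 47 kJ.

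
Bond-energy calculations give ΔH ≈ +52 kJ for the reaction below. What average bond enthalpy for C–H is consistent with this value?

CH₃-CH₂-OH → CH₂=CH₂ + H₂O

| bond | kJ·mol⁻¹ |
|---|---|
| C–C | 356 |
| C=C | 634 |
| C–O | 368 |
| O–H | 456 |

Let D be the C–H bond energy.
Σ(broken) = 1×356 + 5×D + 1×368 + 1×456 = 1180 + 5D
Σ(formed) = 4×D + 1×634 + 2×456 = 1546 + 4D
ΔH = Σ(broken) − Σ(formed) = (1180 + 5D) − (1546 + 4D) = −366 + D
Setting this equal to +52 kJ gives D = 418 kJ/mol.

D(C–H) ≈ 418 kJ/mol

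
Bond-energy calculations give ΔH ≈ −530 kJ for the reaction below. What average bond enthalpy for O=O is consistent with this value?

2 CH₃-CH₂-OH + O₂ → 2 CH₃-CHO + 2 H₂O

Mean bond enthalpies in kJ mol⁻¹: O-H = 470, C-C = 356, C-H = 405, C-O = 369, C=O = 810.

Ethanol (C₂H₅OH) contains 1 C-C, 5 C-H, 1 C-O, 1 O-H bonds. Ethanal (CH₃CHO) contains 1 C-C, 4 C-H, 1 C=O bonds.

D(O=O) ≈ 482 kJ/mol

Let D be the O=O bond energy.
Σ(broken) = 2×356 + 10×405 + 2×369 + 2×470 + 1×D = 6440 + D
Σ(formed) = 2×356 + 8×405 + 2×810 + 4×470 = 7452
ΔH = Σ(broken) − Σ(formed) = (6440 + D) − (7452) = −1012 + D
Setting this equal to −530 kJ gives D = 482 kJ/mol.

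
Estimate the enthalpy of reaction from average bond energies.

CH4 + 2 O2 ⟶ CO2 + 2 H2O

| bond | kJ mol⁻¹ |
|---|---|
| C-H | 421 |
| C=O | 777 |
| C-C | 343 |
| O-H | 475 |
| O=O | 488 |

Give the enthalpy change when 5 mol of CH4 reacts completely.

Bonds broken (reactants):
  C-H: 4 × 421 = 1684
  O=O: 2 × 488 = 976
  Σ(broken) = 2660 kJ
Bonds formed (products):
  C=O: 2 × 777 = 1554
  O-H: 4 × 475 = 1900
  Σ(formed) = 3454 kJ
ΔH = Σ(broken) − Σ(formed) = 2660 − 3454 = −794 kJ
For 5× the reaction as written: 5 × (−794) = −3970 kJ

ΔH = −3970 kJ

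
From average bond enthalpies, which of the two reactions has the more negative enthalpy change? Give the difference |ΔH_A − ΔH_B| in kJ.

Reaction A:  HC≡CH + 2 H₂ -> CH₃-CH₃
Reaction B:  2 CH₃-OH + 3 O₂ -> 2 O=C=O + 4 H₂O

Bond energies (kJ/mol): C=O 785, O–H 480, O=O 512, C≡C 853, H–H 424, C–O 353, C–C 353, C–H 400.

Reaction B, by 1126 kJ

Reaction A:
  Bonds broken (reactants):
    C≡C: 1 × 853 = 853
    C–H: 2 × 400 = 800
    H–H: 2 × 424 = 848
    Σ(broken) = 2501 kJ
  Bonds formed (products):
    C–C: 1 × 353 = 353
    C–H: 6 × 400 = 2400
    Σ(formed) = 2753 kJ
  ΔH_A = 2501 − 2753 = −252 kJ
Reaction B:
  Bonds broken (reactants):
    C–H: 6 × 400 = 2400
    C–O: 2 × 353 = 706
    O–H: 2 × 480 = 960
    O=O: 3 × 512 = 1536
    Σ(broken) = 5602 kJ
  Bonds formed (products):
    C=O: 4 × 785 = 3140
    O–H: 8 × 480 = 3840
    Σ(formed) = 6980 kJ
  ΔH_B = 5602 − 6980 = −1378 kJ
ΔH_A − ΔH_B = +1126 kJ, so reaction B has the more negative ΔH; |ΔH_A − ΔH_B| = 1126 kJ.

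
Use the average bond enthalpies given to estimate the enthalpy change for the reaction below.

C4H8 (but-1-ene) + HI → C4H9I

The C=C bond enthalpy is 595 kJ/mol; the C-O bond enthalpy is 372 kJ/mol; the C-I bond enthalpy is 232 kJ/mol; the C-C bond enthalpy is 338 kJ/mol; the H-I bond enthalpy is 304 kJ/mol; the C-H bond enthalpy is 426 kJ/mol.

Bonds broken (reactants):
  C-C: 2 × 338 = 676
  C-H: 8 × 426 = 3408
  C=C: 1 × 595 = 595
  H-I: 1 × 304 = 304
  Σ(broken) = 4983 kJ
Bonds formed (products):
  C-C: 3 × 338 = 1014
  C-H: 9 × 426 = 3834
  C-I: 1 × 232 = 232
  Σ(formed) = 5080 kJ
ΔH = Σ(broken) − Σ(formed) = 4983 − 5080 = −97 kJ

ΔH ≈ −97 kJ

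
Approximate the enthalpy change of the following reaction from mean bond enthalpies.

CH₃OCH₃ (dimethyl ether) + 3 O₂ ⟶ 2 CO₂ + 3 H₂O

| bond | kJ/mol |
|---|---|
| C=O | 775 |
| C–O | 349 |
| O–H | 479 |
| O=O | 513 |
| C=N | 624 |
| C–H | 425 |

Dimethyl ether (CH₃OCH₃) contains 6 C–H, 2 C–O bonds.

Bonds broken (reactants):
  C–H: 6 × 425 = 2550
  C–O: 2 × 349 = 698
  O=O: 3 × 513 = 1539
  Σ(broken) = 4787 kJ
Bonds formed (products):
  C=O: 4 × 775 = 3100
  O–H: 6 × 479 = 2874
  Σ(formed) = 5974 kJ
ΔH = Σ(broken) − Σ(formed) = 4787 − 5974 = −1187 kJ

ΔH ≈ −1187 kJ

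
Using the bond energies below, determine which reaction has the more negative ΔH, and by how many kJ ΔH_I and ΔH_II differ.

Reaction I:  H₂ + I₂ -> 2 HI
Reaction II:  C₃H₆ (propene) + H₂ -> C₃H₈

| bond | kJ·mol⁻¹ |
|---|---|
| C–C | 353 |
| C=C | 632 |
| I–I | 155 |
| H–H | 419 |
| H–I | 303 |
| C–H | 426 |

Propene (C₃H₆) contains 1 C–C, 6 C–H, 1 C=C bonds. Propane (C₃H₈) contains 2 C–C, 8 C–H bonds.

Reaction I:
  Bonds broken (reactants):
    H–H: 1 × 419 = 419
    I–I: 1 × 155 = 155
    Σ(broken) = 574 kJ
  Bonds formed (products):
    H–I: 2 × 303 = 606
    Σ(formed) = 606 kJ
  ΔH_I = 574 − 606 = −32 kJ
Reaction II:
  Bonds broken (reactants):
    C–C: 1 × 353 = 353
    C–H: 6 × 426 = 2556
    C=C: 1 × 632 = 632
    H–H: 1 × 419 = 419
    Σ(broken) = 3960 kJ
  Bonds formed (products):
    C–C: 2 × 353 = 706
    C–H: 8 × 426 = 3408
    Σ(formed) = 4114 kJ
  ΔH_II = 3960 − 4114 = −154 kJ
ΔH_I − ΔH_II = +122 kJ, so reaction II has the more negative ΔH; |ΔH_I − ΔH_II| = 122 kJ.

Reaction II, by 122 kJ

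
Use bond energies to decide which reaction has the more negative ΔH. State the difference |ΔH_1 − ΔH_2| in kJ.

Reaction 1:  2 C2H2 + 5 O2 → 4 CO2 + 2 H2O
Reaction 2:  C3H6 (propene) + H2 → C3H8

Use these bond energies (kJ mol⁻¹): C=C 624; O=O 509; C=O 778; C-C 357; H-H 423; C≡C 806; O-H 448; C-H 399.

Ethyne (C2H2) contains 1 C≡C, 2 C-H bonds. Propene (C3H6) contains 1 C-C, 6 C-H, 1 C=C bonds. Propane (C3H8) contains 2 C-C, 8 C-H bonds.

Reaction 1:
  Bonds broken (reactants):
    C≡C: 2 × 806 = 1612
    C-H: 4 × 399 = 1596
    O=O: 5 × 509 = 2545
    Σ(broken) = 5753 kJ
  Bonds formed (products):
    C=O: 8 × 778 = 6224
    O-H: 4 × 448 = 1792
    Σ(formed) = 8016 kJ
  ΔH_1 = 5753 − 8016 = −2263 kJ
Reaction 2:
  Bonds broken (reactants):
    C-C: 1 × 357 = 357
    C-H: 6 × 399 = 2394
    C=C: 1 × 624 = 624
    H-H: 1 × 423 = 423
    Σ(broken) = 3798 kJ
  Bonds formed (products):
    C-C: 2 × 357 = 714
    C-H: 8 × 399 = 3192
    Σ(formed) = 3906 kJ
  ΔH_2 = 3798 − 3906 = −108 kJ
ΔH_1 − ΔH_2 = −2155 kJ, so reaction 1 has the more negative ΔH; |ΔH_1 − ΔH_2| = 2155 kJ.

Reaction 1, by 2155 kJ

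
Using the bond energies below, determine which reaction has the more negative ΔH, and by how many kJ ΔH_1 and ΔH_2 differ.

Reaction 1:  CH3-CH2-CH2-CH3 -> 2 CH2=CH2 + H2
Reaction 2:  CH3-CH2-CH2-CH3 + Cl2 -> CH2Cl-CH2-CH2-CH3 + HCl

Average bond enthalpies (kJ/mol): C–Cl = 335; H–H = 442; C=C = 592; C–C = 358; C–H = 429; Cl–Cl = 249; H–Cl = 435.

Reaction 1:
  Bonds broken (reactants):
    C–C: 3 × 358 = 1074
    C–H: 10 × 429 = 4290
    Σ(broken) = 5364 kJ
  Bonds formed (products):
    C–H: 8 × 429 = 3432
    C=C: 2 × 592 = 1184
    H–H: 1 × 442 = 442
    Σ(formed) = 5058 kJ
  ΔH_1 = 5364 − 5058 = +306 kJ
Reaction 2:
  Bonds broken (reactants):
    C–C: 3 × 358 = 1074
    C–H: 10 × 429 = 4290
    Cl–Cl: 1 × 249 = 249
    Σ(broken) = 5613 kJ
  Bonds formed (products):
    C–C: 3 × 358 = 1074
    C–Cl: 1 × 335 = 335
    C–H: 9 × 429 = 3861
    H–Cl: 1 × 435 = 435
    Σ(formed) = 5705 kJ
  ΔH_2 = 5613 − 5705 = −92 kJ
ΔH_1 − ΔH_2 = +398 kJ, so reaction 2 has the more negative ΔH; |ΔH_1 − ΔH_2| = 398 kJ.

Reaction 2, by 398 kJ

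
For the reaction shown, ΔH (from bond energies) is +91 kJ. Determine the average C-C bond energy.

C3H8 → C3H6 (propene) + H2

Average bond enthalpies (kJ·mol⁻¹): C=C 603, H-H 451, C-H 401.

Let D be the C-C bond energy.
Σ(broken) = 2×D + 8×401 = 3208 + 2D
Σ(formed) = 1×D + 6×401 + 1×603 + 1×451 = 3460 + D
ΔH = Σ(broken) − Σ(formed) = (3208 + 2D) − (3460 + D) = −252 + D
Setting this equal to +91 kJ gives D = 343 kJ/mol.

D(C-C) ≈ 343 kJ/mol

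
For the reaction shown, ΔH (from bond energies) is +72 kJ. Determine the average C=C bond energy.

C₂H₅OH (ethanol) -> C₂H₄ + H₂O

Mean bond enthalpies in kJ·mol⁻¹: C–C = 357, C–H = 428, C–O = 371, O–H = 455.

Let D be the C=C bond energy.
Σ(broken) = 1×357 + 5×428 + 1×371 + 1×455 = 3323
Σ(formed) = 4×428 + 1×D + 2×455 = 2622 + D
ΔH = Σ(broken) − Σ(formed) = (3323) − (2622 + D) = +701 − D
Setting this equal to +72 kJ gives D = 629 kJ/mol.

D(C=C) ≈ 629 kJ/mol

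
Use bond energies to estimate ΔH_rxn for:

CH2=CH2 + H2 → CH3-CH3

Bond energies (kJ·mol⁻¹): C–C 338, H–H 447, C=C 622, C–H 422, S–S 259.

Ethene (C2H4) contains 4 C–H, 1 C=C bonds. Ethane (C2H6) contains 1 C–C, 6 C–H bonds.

Bonds broken (reactants):
  C–H: 4 × 422 = 1688
  C=C: 1 × 622 = 622
  H–H: 1 × 447 = 447
  Σ(broken) = 2757 kJ
Bonds formed (products):
  C–C: 1 × 338 = 338
  C–H: 6 × 422 = 2532
  Σ(formed) = 2870 kJ
ΔH = Σ(broken) − Σ(formed) = 2757 − 2870 = −113 kJ

ΔH ≈ −113 kJ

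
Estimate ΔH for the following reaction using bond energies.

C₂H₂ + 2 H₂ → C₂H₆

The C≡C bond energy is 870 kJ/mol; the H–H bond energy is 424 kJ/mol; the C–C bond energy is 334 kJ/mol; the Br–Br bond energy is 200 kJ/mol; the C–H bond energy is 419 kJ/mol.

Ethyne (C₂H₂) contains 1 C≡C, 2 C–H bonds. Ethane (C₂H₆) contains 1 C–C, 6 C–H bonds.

ΔH ≈ −292 kJ

Bonds broken (reactants):
  C≡C: 1 × 870 = 870
  C–H: 2 × 419 = 838
  H–H: 2 × 424 = 848
  Σ(broken) = 2556 kJ
Bonds formed (products):
  C–C: 1 × 334 = 334
  C–H: 6 × 419 = 2514
  Σ(formed) = 2848 kJ
ΔH = Σ(broken) − Σ(formed) = 2556 − 2848 = −292 kJ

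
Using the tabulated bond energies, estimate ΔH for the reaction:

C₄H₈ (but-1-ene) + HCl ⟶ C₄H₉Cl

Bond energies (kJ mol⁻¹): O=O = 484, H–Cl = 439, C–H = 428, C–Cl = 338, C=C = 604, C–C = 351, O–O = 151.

ΔH ≈ −74 kJ

Bonds broken (reactants):
  C–C: 2 × 351 = 702
  C–H: 8 × 428 = 3424
  C=C: 1 × 604 = 604
  H–Cl: 1 × 439 = 439
  Σ(broken) = 5169 kJ
Bonds formed (products):
  C–C: 3 × 351 = 1053
  C–Cl: 1 × 338 = 338
  C–H: 9 × 428 = 3852
  Σ(formed) = 5243 kJ
ΔH = Σ(broken) − Σ(formed) = 5169 − 5243 = −74 kJ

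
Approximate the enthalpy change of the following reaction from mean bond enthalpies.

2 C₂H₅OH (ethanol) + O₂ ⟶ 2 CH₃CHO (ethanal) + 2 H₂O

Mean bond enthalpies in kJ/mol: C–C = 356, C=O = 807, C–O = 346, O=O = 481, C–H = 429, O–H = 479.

Bonds broken (reactants):
  C–C: 2 × 356 = 712
  C–H: 10 × 429 = 4290
  C–O: 2 × 346 = 692
  O–H: 2 × 479 = 958
  O=O: 1 × 481 = 481
  Σ(broken) = 7133 kJ
Bonds formed (products):
  C–C: 2 × 356 = 712
  C–H: 8 × 429 = 3432
  C=O: 2 × 807 = 1614
  O–H: 4 × 479 = 1916
  Σ(formed) = 7674 kJ
ΔH = Σ(broken) − Σ(formed) = 7133 − 7674 = −541 kJ

ΔH ≈ −541 kJ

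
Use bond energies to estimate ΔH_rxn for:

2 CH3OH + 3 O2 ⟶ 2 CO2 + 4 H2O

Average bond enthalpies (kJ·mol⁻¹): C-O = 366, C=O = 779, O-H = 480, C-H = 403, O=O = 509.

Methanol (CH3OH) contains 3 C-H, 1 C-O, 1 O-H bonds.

ΔH ≈ −1319 kJ

Bonds broken (reactants):
  C-H: 6 × 403 = 2418
  C-O: 2 × 366 = 732
  O-H: 2 × 480 = 960
  O=O: 3 × 509 = 1527
  Σ(broken) = 5637 kJ
Bonds formed (products):
  C=O: 4 × 779 = 3116
  O-H: 8 × 480 = 3840
  Σ(formed) = 6956 kJ
ΔH = Σ(broken) − Σ(formed) = 5637 − 6956 = −1319 kJ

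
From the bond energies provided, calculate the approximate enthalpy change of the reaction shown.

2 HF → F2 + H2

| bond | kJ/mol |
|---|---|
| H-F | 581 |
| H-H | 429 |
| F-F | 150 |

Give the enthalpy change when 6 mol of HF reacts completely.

ΔH = +1749 kJ

Bonds broken (reactants):
  H-F: 2 × 581 = 1162
  Σ(broken) = 1162 kJ
Bonds formed (products):
  F-F: 1 × 150 = 150
  H-H: 1 × 429 = 429
  Σ(formed) = 579 kJ
ΔH = Σ(broken) − Σ(formed) = 1162 − 579 = +583 kJ
For 3× the reaction as written: 3 × (+583) = +1749 kJ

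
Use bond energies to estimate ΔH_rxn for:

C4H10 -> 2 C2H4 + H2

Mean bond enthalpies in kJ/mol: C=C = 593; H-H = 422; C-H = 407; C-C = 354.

ΔH ≈ +268 kJ

Bonds broken (reactants):
  C-C: 3 × 354 = 1062
  C-H: 10 × 407 = 4070
  Σ(broken) = 5132 kJ
Bonds formed (products):
  C-H: 8 × 407 = 3256
  C=C: 2 × 593 = 1186
  H-H: 1 × 422 = 422
  Σ(formed) = 4864 kJ
ΔH = Σ(broken) − Σ(formed) = 5132 − 4864 = +268 kJ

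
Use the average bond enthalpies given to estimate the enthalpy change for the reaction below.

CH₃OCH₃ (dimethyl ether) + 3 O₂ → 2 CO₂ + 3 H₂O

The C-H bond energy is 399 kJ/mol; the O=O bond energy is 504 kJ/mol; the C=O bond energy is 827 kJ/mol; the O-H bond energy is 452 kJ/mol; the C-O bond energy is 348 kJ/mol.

ΔH ≈ −1418 kJ

Bonds broken (reactants):
  C-H: 6 × 399 = 2394
  C-O: 2 × 348 = 696
  O=O: 3 × 504 = 1512
  Σ(broken) = 4602 kJ
Bonds formed (products):
  C=O: 4 × 827 = 3308
  O-H: 6 × 452 = 2712
  Σ(formed) = 6020 kJ
ΔH = Σ(broken) − Σ(formed) = 4602 − 6020 = −1418 kJ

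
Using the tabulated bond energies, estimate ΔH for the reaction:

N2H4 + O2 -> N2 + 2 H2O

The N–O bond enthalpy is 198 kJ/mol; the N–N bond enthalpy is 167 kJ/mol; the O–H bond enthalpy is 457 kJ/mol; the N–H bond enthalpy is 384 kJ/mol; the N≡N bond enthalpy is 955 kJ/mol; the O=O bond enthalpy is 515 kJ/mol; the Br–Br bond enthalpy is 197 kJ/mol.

Bonds broken (reactants):
  N–H: 4 × 384 = 1536
  N–N: 1 × 167 = 167
  O=O: 1 × 515 = 515
  Σ(broken) = 2218 kJ
Bonds formed (products):
  N≡N: 1 × 955 = 955
  O–H: 4 × 457 = 1828
  Σ(formed) = 2783 kJ
ΔH = Σ(broken) − Σ(formed) = 2218 − 2783 = −565 kJ

ΔH ≈ −565 kJ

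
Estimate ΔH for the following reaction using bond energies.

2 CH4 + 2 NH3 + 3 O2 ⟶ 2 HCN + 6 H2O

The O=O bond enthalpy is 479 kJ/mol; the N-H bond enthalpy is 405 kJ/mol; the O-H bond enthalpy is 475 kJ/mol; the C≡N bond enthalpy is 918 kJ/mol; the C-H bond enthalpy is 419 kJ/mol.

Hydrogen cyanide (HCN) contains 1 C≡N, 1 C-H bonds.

Bonds broken (reactants):
  C-H: 8 × 419 = 3352
  N-H: 6 × 405 = 2430
  O=O: 3 × 479 = 1437
  Σ(broken) = 7219 kJ
Bonds formed (products):
  C≡N: 2 × 918 = 1836
  C-H: 2 × 419 = 838
  O-H: 12 × 475 = 5700
  Σ(formed) = 8374 kJ
ΔH = Σ(broken) − Σ(formed) = 7219 − 8374 = −1155 kJ

ΔH ≈ −1155 kJ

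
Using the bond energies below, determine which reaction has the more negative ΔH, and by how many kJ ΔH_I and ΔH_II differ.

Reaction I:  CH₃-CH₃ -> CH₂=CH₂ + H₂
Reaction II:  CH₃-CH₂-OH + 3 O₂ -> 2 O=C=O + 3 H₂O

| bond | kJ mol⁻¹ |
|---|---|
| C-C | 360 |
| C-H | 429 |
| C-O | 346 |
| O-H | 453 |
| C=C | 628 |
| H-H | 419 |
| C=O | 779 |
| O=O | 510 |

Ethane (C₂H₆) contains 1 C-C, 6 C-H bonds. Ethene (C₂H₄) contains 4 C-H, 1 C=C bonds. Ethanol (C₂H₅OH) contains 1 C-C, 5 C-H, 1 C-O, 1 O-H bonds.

Reaction I:
  Bonds broken (reactants):
    C-C: 1 × 360 = 360
    C-H: 6 × 429 = 2574
    Σ(broken) = 2934 kJ
  Bonds formed (products):
    C-H: 4 × 429 = 1716
    C=C: 1 × 628 = 628
    H-H: 1 × 419 = 419
    Σ(formed) = 2763 kJ
  ΔH_I = 2934 − 2763 = +171 kJ
Reaction II:
  Bonds broken (reactants):
    C-C: 1 × 360 = 360
    C-H: 5 × 429 = 2145
    C-O: 1 × 346 = 346
    O-H: 1 × 453 = 453
    O=O: 3 × 510 = 1530
    Σ(broken) = 4834 kJ
  Bonds formed (products):
    C=O: 4 × 779 = 3116
    O-H: 6 × 453 = 2718
    Σ(formed) = 5834 kJ
  ΔH_II = 4834 − 5834 = −1000 kJ
ΔH_I − ΔH_II = +1171 kJ, so reaction II has the more negative ΔH; |ΔH_I − ΔH_II| = 1171 kJ.

Reaction II, by 1171 kJ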